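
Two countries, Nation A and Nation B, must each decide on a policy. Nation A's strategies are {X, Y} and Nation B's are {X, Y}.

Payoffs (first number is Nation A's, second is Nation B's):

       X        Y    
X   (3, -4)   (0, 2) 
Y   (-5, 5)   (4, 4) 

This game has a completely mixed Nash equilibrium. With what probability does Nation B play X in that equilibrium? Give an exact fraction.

1/3

Let y be the probability that Nation B plays X. In a completely mixed equilibrium, Nation A must be indifferent between X and Y.
Nation A's expected payoff from X is 3y; from Y it is −5y + 4(1−y).
Setting these equal: 3y = −9y + 4, so y = 1/3.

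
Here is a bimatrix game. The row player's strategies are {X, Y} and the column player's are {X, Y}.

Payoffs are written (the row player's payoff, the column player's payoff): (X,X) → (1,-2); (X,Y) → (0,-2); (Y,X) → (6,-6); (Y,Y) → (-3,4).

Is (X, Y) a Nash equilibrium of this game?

Yes

At (X, Y), the row player earns 0; switching to Y would give -3, so the row player has no profitable deviation.
The column player earns -2; switching to X would give -2, so the column player has no profitable deviation.
Neither player can gain by a unilateral deviation, so this profile is a Nash equilibrium.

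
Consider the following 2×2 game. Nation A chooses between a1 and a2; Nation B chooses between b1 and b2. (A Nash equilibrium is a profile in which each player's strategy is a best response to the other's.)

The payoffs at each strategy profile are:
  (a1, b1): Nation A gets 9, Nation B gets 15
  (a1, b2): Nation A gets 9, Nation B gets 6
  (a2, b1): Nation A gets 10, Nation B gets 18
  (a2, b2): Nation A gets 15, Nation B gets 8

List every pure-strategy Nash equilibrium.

(a2, b1)

(a1, b1): Nation A prefers a2 (10 > 9) — not an equilibrium.
(a1, b2): Nation A prefers a2 (15 > 9); Nation B prefers b1 (15 > 6) — not an equilibrium.
(a2, b1): Nation A gets 10 ≥ 9 from a1, and Nation B gets 18 ≥ 8 from b2 — Nash equilibrium.
(a2, b2): Nation B prefers b1 (18 > 8) — not an equilibrium.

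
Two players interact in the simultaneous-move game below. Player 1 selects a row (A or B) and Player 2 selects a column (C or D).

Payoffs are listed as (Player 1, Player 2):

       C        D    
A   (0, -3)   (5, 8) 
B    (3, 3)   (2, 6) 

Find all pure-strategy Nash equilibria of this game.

(A, C): Player 1 prefers B (3 > 0); Player 2 prefers D (8 > -3) — not an equilibrium.
(A, D): Player 1 gets 5 ≥ 2 from B, and Player 2 gets 8 ≥ -3 from C — Nash equilibrium.
(B, C): Player 2 prefers D (6 > 3) — not an equilibrium.
(B, D): Player 1 prefers A (5 > 2) — not an equilibrium.

(A, D)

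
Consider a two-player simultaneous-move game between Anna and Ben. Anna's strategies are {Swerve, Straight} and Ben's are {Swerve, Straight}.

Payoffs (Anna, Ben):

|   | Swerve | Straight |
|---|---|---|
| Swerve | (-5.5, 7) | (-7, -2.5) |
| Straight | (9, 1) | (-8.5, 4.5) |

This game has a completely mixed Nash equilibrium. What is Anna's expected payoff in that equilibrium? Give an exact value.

First find y, the probability Ben plays Swerve, from Anna's indifference between Swerve and Straight: −5.5y − 7(1−y) = 9y − 8.5(1−y), giving y = 3/32.
Since Anna is indifferent in equilibrium, Anna's expected payoff equals the payoff from either row against (3/32, 29/32). Using Swerve: −5.5(3/32) − 7(29/32) = -439/64.

-439/64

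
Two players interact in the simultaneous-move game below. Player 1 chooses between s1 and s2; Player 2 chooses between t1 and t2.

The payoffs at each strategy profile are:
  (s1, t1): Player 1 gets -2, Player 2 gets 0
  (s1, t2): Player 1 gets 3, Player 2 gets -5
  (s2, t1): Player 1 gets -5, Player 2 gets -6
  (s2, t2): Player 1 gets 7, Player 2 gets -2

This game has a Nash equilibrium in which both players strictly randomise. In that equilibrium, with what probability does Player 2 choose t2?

Let y be the probability that Player 2 plays t1. In a completely mixed equilibrium, Player 1 must be indifferent between s1 and s2.
Player 1's expected payoff from s1 is −2y + 3(1−y); from s2 it is −5y + 7(1−y).
Setting these equal: −5y + 3 = −12y + 7, so y = 4/7.
Therefore Player 2 plays t2 with probability 1 − 4/7 = 3/7.

3/7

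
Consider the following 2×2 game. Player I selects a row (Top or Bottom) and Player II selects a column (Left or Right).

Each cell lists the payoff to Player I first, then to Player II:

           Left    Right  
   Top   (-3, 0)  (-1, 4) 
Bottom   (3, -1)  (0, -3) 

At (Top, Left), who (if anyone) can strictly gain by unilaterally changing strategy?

Player I at (Top, Left) earns -3; deviating to Bottom yields 3 — a strict improvement.
Player II earns 0; deviating to Right yields 4 — a strict improvement.
Both Player I and Player II have strictly profitable deviations.

Both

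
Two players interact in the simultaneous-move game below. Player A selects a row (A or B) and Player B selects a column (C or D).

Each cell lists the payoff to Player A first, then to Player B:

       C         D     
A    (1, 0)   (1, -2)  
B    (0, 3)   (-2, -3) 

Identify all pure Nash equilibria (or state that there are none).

(A, C): Player A gets 1 ≥ 0 from B, and Player B gets 0 ≥ -2 from D — Nash equilibrium.
(A, D): Player B prefers C (0 > -2) — not an equilibrium.
(B, C): Player A prefers A (1 > 0) — not an equilibrium.
(B, D): Player A prefers A (1 > -2); Player B prefers C (3 > -3) — not an equilibrium.

(A, C)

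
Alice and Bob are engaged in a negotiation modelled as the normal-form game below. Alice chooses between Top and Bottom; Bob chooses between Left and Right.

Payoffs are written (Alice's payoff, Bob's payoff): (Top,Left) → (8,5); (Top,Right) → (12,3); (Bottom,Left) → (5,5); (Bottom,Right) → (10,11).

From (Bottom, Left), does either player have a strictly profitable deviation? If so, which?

Alice at (Bottom, Left) earns 5; deviating to Top yields 8 — a strict improvement.
Bob earns 5; deviating to Right yields 11 — a strict improvement.
Both Alice and Bob have strictly profitable deviations.

Both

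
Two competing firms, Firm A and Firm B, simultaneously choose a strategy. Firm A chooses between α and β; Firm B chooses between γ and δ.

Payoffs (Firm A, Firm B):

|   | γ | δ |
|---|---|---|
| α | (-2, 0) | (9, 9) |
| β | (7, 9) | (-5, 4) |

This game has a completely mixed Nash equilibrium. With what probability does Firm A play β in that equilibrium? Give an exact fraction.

9/14

Let p be the probability that Firm A plays α. In a completely mixed equilibrium, Firm B must be indifferent between γ and δ.
Firm B's expected payoff from γ is 9(1−p); from δ it is 9p + 4(1−p).
Setting these equal: −9p + 9 = 5p + 4, so p = 5/14.
Therefore Firm A plays β with probability 1 − 5/14 = 9/14.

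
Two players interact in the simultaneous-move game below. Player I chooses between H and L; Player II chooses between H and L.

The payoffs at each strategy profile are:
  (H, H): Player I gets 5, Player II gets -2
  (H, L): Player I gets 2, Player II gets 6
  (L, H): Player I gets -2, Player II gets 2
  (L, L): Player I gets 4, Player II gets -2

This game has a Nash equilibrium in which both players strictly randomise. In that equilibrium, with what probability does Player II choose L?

7/9

Let c be the probability that Player II plays H. In a completely mixed equilibrium, Player I must be indifferent between H and L.
Player I's expected payoff from H is 5c + 2(1−c); from L it is −2c + 4(1−c).
Setting these equal: 3c + 2 = −6c + 4, so c = 2/9.
Therefore Player II plays L with probability 1 − 2/9 = 7/9.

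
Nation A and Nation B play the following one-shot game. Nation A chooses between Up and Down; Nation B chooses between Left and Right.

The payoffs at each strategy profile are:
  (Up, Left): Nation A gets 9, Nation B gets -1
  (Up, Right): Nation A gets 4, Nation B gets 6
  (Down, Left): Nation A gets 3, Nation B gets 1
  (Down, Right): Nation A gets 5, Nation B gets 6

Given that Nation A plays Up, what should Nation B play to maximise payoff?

Against Up, Nation B earns -1 from Left and 6 from Right.
So Right is the best response.

Right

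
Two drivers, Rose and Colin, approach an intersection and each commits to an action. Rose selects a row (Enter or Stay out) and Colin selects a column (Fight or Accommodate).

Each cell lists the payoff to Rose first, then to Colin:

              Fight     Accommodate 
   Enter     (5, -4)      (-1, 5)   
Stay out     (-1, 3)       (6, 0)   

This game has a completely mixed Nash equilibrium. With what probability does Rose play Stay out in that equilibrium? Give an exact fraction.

3/4

Let r be the probability that Rose plays Enter. In a completely mixed equilibrium, Colin must be indifferent between Fight and Accommodate.
Colin's expected payoff from Fight is −4r + 3(1−r); from Accommodate it is 5r.
Setting these equal: −7r + 3 = 5r, so r = 1/4.
Therefore Rose plays Stay out with probability 1 − 1/4 = 3/4.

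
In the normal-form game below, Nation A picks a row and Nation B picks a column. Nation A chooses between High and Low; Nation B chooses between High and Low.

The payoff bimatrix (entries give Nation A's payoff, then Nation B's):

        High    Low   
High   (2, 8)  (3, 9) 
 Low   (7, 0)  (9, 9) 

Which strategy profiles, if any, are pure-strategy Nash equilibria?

(High, High): Nation A prefers Low (7 > 2); Nation B prefers Low (9 > 8) — not an equilibrium.
(High, Low): Nation A prefers Low (9 > 3) — not an equilibrium.
(Low, High): Nation B prefers Low (9 > 0) — not an equilibrium.
(Low, Low): Nation A gets 9 ≥ 3 from High, and Nation B gets 9 ≥ 0 from High — Nash equilibrium.

(Low, Low)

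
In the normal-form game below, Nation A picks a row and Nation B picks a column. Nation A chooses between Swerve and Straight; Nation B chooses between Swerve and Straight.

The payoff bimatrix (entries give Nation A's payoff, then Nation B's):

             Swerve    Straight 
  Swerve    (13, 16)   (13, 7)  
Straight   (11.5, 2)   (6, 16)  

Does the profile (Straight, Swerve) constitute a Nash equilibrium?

At (Straight, Swerve), Nation A earns 11.5; switching to Swerve would give 13, so Nation A would deviate.
Nation B earns 2; switching to Straight would give 16, so Nation B would deviate.
Since at least one player can profitably deviate, this is not a Nash equilibrium.

No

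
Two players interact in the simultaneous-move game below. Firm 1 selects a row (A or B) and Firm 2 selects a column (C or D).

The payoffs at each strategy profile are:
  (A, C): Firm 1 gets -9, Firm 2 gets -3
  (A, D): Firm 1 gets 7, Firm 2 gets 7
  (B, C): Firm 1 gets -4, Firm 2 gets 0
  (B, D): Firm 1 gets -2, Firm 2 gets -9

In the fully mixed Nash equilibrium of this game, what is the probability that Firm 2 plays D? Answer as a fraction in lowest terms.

Let c be the probability that Firm 2 plays C. In a completely mixed equilibrium, Firm 1 must be indifferent between A and B.
Firm 1's expected payoff from A is −9c + 7(1−c); from B it is −4c − 2(1−c).
Setting these equal: −16c + 7 = −2c − 2, so c = 9/14.
Therefore Firm 2 plays D with probability 1 − 9/14 = 5/14.

5/14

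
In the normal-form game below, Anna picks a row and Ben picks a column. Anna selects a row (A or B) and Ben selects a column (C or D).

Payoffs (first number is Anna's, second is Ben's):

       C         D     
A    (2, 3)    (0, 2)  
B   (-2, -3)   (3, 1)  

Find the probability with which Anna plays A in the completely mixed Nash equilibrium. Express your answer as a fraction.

Let p be the probability that Anna plays A. In a completely mixed equilibrium, Ben must be indifferent between C and D.
Ben's expected payoff from C is 3p − 3(1−p); from D it is 2p + (1−p).
Setting these equal: 6p − 3 = p + 1, so p = 4/5.

4/5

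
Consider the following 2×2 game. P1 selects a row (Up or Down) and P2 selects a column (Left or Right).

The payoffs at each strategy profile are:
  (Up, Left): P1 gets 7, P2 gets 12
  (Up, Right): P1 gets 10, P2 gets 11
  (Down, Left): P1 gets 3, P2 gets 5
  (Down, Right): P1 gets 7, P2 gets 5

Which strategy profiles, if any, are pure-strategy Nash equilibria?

(Up, Left): P1 gets 7 ≥ 3 from Down, and P2 gets 12 ≥ 11 from Right — Nash equilibrium.
(Up, Right): P2 prefers Left (12 > 11) — not an equilibrium.
(Down, Left): P1 prefers Up (7 > 3) — not an equilibrium.
(Down, Right): P1 prefers Up (10 > 7) — not an equilibrium.

(Up, Left)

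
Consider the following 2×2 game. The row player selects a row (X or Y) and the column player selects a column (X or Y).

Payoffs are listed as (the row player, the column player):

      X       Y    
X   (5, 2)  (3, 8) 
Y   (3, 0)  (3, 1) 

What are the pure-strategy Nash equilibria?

(X, X): the column player prefers Y (8 > 2) — not an equilibrium.
(X, Y): the row player gets 3 ≥ 3 from Y, and the column player gets 8 ≥ 2 from X — Nash equilibrium.
(Y, X): the row player prefers X (5 > 3); the column player prefers Y (1 > 0) — not an equilibrium.
(Y, Y): the row player gets 3 ≥ 3 from X, and the column player gets 1 ≥ 0 from X — Nash equilibrium.

(X, Y) and (Y, Y)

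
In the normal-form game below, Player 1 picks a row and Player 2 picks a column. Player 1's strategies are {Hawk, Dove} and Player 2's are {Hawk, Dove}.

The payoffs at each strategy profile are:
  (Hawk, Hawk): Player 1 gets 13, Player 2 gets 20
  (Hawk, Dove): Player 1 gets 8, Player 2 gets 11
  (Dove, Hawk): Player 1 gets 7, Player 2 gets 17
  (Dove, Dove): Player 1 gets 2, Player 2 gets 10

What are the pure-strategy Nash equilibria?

(Hawk, Hawk)

(Hawk, Hawk): Player 1 gets 13 ≥ 7 from Dove, and Player 2 gets 20 ≥ 11 from Dove — Nash equilibrium.
(Hawk, Dove): Player 2 prefers Hawk (20 > 11) — not an equilibrium.
(Dove, Hawk): Player 1 prefers Hawk (13 > 7) — not an equilibrium.
(Dove, Dove): Player 1 prefers Hawk (8 > 2); Player 2 prefers Hawk (17 > 10) — not an equilibrium.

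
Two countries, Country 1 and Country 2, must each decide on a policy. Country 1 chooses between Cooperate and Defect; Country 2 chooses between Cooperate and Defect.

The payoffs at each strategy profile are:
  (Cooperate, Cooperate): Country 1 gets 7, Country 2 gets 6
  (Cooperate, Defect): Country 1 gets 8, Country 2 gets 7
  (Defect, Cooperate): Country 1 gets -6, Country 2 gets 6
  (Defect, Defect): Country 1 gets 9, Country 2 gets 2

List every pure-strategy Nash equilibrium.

(Cooperate, Cooperate): Country 2 prefers Defect (7 > 6) — not an equilibrium.
(Cooperate, Defect): Country 1 prefers Defect (9 > 8) — not an equilibrium.
(Defect, Cooperate): Country 1 prefers Cooperate (7 > -6) — not an equilibrium.
(Defect, Defect): Country 2 prefers Cooperate (6 > 2) — not an equilibrium.

none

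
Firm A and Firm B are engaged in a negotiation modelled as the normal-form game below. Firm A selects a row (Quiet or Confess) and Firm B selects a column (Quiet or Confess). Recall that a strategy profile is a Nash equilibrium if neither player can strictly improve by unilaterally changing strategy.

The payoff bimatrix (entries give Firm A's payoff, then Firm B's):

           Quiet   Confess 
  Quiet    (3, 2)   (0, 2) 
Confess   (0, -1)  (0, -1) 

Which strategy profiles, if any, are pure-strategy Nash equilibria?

(Quiet, Quiet): Firm A gets 3 ≥ 0 from Confess, and Firm B gets 2 ≥ 2 from Confess — Nash equilibrium.
(Quiet, Confess): Firm A gets 0 ≥ 0 from Confess, and Firm B gets 2 ≥ 2 from Quiet — Nash equilibrium.
(Confess, Quiet): Firm A prefers Quiet (3 > 0) — not an equilibrium.
(Confess, Confess): Firm A gets 0 ≥ 0 from Quiet, and Firm B gets -1 ≥ -1 from Quiet — Nash equilibrium.

(Quiet, Quiet) and (Quiet, Confess) and (Confess, Confess)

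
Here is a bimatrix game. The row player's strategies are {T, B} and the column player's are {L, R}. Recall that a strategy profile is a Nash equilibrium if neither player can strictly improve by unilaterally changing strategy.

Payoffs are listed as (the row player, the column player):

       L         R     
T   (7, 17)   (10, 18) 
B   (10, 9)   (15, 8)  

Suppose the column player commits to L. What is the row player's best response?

B

Against L, the row player earns 7 from T and 10 from B.
So B is the best response.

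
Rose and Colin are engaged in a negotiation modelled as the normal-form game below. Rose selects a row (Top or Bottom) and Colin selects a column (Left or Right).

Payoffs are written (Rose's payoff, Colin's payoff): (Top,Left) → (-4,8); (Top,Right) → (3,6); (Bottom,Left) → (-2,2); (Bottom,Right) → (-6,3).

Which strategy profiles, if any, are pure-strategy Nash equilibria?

(Top, Left): Rose prefers Bottom (-2 > -4) — not an equilibrium.
(Top, Right): Colin prefers Left (8 > 6) — not an equilibrium.
(Bottom, Left): Colin prefers Right (3 > 2) — not an equilibrium.
(Bottom, Right): Rose prefers Top (3 > -6) — not an equilibrium.

none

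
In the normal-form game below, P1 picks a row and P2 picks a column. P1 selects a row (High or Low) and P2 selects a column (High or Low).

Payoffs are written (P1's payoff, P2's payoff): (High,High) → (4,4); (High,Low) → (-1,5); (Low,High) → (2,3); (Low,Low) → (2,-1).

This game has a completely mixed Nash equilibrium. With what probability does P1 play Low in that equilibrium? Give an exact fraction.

1/5

Let r be the probability that P1 plays High. In a completely mixed equilibrium, P2 must be indifferent between High and Low.
P2's expected payoff from High is 4r + 3(1−r); from Low it is 5r − (1−r).
Setting these equal: r + 3 = 6r − 1, so r = 4/5.
Therefore P1 plays Low with probability 1 − 4/5 = 1/5.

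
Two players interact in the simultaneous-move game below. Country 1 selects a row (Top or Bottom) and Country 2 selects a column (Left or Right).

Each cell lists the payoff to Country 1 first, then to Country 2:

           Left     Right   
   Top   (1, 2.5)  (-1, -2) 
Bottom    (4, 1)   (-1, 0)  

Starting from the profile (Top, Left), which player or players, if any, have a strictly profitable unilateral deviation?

Country 1

Country 1 at (Top, Left) earns 1; deviating to Bottom yields 4 — a strict improvement.
Country 2 earns 2.5; deviating to Right yields -2 — not better.
Only Country 1 has a strictly profitable deviation.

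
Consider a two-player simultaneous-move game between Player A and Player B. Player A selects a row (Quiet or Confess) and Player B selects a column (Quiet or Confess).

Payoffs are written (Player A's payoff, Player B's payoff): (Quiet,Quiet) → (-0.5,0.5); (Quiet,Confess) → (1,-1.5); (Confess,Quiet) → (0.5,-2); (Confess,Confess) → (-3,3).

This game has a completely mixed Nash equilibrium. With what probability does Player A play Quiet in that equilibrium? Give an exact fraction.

Let x be the probability that Player A plays Quiet. In a completely mixed equilibrium, Player B must be indifferent between Quiet and Confess.
Player B's expected payoff from Quiet is 0.5x − 2(1−x); from Confess it is −1.5x + 3(1−x).
Setting these equal: 2.5x − 2 = −4.5x + 3, so x = 5/7.

5/7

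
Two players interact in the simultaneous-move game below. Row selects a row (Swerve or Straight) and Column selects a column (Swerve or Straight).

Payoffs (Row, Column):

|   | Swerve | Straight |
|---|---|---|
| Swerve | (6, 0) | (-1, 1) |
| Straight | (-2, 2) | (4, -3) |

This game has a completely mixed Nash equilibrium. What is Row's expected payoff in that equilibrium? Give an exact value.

22/13

First find q, the probability Column plays Swerve, from Row's indifference between Swerve and Straight: 6q − (1−q) = −2q + 4(1−q), giving q = 5/13.
Since Row is indifferent in equilibrium, Row's expected payoff equals the payoff from either row against (5/13, 8/13). Using Swerve: 6(5/13) − (8/13) = 22/13.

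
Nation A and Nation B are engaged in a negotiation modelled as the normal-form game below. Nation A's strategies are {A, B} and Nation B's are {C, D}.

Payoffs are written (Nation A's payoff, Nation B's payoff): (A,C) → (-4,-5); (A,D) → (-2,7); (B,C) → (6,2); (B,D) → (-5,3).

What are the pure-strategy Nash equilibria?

(A, C): Nation A prefers B (6 > -4); Nation B prefers D (7 > -5) — not an equilibrium.
(A, D): Nation A gets -2 ≥ -5 from B, and Nation B gets 7 ≥ -5 from C — Nash equilibrium.
(B, C): Nation B prefers D (3 > 2) — not an equilibrium.
(B, D): Nation A prefers A (-2 > -5) — not an equilibrium.

(A, D)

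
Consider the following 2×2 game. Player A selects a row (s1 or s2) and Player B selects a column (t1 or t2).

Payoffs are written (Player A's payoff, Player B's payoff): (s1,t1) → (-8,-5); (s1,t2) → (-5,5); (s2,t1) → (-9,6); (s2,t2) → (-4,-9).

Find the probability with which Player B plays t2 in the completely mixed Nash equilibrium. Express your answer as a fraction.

1/2

Let c be the probability that Player B plays t1. In a completely mixed equilibrium, Player A must be indifferent between s1 and s2.
Player A's expected payoff from s1 is −8c − 5(1−c); from s2 it is −9c − 4(1−c).
Setting these equal: −3c − 5 = −5c − 4, so c = 1/2.
Therefore Player B plays t2 with probability 1 − 1/2 = 1/2.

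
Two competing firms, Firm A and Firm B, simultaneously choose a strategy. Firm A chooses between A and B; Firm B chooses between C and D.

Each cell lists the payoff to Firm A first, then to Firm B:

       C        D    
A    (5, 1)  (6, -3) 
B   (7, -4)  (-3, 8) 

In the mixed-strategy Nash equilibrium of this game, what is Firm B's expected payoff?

-1/4

First find x, the probability Firm A plays A, from Firm B's indifference between C and D: x − 4(1−x) = −3x + 8(1−x), giving x = 3/4.
Since Firm B is indifferent in equilibrium, Firm B's expected payoff equals the payoff from either column against (3/4, 1/4). Using C: (3/4) − 4(1/4) = -1/4.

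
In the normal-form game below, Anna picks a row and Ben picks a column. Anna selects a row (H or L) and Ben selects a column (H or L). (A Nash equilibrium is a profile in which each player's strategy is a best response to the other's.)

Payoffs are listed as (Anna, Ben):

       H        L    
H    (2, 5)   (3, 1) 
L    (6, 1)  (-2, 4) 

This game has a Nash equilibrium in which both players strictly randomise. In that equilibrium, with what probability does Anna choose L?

Let p be the probability that Anna plays H. In a completely mixed equilibrium, Ben must be indifferent between H and L.
Ben's expected payoff from H is 5p + (1−p); from L it is p + 4(1−p).
Setting these equal: 4p + 1 = −3p + 4, so p = 3/7.
Therefore Anna plays L with probability 1 − 3/7 = 4/7.

4/7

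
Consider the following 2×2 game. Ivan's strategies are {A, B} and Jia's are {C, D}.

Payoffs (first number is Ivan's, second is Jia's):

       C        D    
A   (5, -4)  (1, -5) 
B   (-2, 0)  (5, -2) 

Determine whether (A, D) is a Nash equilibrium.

At (A, D), Ivan earns 1; switching to B would give 5, so Ivan would deviate.
Jia earns -5; switching to C would give -4, so Jia would deviate.
Since at least one player can profitably deviate, this is not a Nash equilibrium.

No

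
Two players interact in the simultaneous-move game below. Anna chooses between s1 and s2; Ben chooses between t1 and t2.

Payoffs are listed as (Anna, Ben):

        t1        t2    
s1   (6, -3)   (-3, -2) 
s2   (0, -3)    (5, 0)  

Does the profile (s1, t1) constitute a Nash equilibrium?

No

At (s1, t1), Anna earns 6; switching to s2 would give 0, so Anna has no profitable deviation.
Ben earns -3; switching to t2 would give -2, so Ben would deviate.
Since at least one player can profitably deviate, this is not a Nash equilibrium.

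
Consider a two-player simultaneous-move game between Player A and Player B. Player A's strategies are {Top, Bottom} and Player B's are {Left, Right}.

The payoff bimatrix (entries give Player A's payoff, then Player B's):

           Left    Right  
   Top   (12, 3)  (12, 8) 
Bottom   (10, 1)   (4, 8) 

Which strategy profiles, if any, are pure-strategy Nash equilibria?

(Top, Left): Player B prefers Right (8 > 3) — not an equilibrium.
(Top, Right): Player A gets 12 ≥ 4 from Bottom, and Player B gets 8 ≥ 3 from Left — Nash equilibrium.
(Bottom, Left): Player A prefers Top (12 > 10); Player B prefers Right (8 > 1) — not an equilibrium.
(Bottom, Right): Player A prefers Top (12 > 4) — not an equilibrium.

(Top, Right)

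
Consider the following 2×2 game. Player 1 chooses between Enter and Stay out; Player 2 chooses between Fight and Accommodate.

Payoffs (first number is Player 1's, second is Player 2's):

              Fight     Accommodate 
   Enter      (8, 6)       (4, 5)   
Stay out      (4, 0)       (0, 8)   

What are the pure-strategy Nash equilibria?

(Enter, Fight): Player 1 gets 8 ≥ 4 from Stay out, and Player 2 gets 6 ≥ 5 from Accommodate — Nash equilibrium.
(Enter, Accommodate): Player 2 prefers Fight (6 > 5) — not an equilibrium.
(Stay out, Fight): Player 1 prefers Enter (8 > 4); Player 2 prefers Accommodate (8 > 0) — not an equilibrium.
(Stay out, Accommodate): Player 1 prefers Enter (4 > 0) — not an equilibrium.

(Enter, Fight)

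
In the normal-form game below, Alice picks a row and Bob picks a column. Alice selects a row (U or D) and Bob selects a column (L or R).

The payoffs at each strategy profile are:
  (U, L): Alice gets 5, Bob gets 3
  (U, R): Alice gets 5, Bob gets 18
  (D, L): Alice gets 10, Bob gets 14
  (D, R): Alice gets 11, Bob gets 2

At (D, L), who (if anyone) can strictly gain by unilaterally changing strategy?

Neither

Alice at (D, L) earns 10; deviating to U yields 5 — not better.
Bob earns 14; deviating to R yields 2 — not better.
Neither player can strictly improve; the profile is a Nash equilibrium.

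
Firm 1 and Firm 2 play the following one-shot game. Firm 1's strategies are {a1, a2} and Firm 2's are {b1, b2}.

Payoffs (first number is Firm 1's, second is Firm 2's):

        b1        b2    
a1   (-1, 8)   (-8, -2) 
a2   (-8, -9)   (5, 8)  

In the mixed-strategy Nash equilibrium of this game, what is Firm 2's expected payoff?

First find p, the probability Firm 1 plays a1, from Firm 2's indifference between b1 and b2: 8p − 9(1−p) = −2p + 8(1−p), giving p = 17/27.
Since Firm 2 is indifferent in equilibrium, Firm 2's expected payoff equals the payoff from either column against (17/27, 10/27). Using b1: 8(17/27) − 9(10/27) = 46/27.

46/27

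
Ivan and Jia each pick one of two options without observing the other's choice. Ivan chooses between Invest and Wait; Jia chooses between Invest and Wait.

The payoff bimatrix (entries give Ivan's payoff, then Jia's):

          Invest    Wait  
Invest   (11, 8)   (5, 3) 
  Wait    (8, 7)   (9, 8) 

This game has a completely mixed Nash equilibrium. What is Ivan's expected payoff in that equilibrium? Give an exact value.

59/7

First find y, the probability Jia plays Invest, from Ivan's indifference between Invest and Wait: 11y + 5(1−y) = 8y + 9(1−y), giving y = 4/7.
Since Ivan is indifferent in equilibrium, Ivan's expected payoff equals the payoff from either row against (4/7, 3/7). Using Invest: 11(4/7) + 5(3/7) = 59/7.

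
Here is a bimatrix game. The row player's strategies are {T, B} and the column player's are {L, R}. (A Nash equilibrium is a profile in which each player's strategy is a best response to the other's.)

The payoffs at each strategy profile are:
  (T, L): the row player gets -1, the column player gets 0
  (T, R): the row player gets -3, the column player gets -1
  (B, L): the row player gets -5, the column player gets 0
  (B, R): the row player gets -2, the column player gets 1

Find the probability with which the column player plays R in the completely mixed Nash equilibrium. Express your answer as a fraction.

Let q be the probability that the column player plays L. In a completely mixed equilibrium, the row player must be indifferent between T and B.
The row player's expected payoff from T is −q − 3(1−q); from B it is −5q − 2(1−q).
Setting these equal: 2q − 3 = −3q − 2, so q = 1/5.
Therefore the column player plays R with probability 1 − 1/5 = 4/5.

4/5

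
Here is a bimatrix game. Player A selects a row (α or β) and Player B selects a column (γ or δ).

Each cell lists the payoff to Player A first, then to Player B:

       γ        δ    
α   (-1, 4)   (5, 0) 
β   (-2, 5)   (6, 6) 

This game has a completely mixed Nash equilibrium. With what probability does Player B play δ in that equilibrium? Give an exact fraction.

1/2

Let q be the probability that Player B plays γ. In a completely mixed equilibrium, Player A must be indifferent between α and β.
Player A's expected payoff from α is −q + 5(1−q); from β it is −2q + 6(1−q).
Setting these equal: −6q + 5 = −8q + 6, so q = 1/2.
Therefore Player B plays δ with probability 1 − 1/2 = 1/2.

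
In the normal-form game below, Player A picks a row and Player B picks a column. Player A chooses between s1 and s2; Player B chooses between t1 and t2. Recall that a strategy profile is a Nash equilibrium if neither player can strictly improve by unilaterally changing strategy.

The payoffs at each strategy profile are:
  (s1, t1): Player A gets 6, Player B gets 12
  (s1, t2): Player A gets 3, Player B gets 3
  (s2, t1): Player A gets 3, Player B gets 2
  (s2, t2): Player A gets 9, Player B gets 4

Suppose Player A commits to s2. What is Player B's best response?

t2

Against s2, Player B earns 2 from t1 and 4 from t2.
So t2 is the best response.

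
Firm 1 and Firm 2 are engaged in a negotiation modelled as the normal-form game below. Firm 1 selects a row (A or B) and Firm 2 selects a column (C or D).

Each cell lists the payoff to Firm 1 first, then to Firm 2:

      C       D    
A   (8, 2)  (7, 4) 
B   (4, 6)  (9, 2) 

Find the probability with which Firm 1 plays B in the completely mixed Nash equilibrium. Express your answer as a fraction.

Let x be the probability that Firm 1 plays A. In a completely mixed equilibrium, Firm 2 must be indifferent between C and D.
Firm 2's expected payoff from C is 2x + 6(1−x); from D it is 4x + 2(1−x).
Setting these equal: −4x + 6 = 2x + 2, so x = 2/3.
Therefore Firm 1 plays B with probability 1 − 2/3 = 1/3.

1/3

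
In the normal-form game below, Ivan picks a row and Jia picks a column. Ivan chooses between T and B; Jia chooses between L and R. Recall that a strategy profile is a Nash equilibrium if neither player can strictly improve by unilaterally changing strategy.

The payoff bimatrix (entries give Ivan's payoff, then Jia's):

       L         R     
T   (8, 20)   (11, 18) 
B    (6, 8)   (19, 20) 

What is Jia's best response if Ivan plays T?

L

Against T, Jia earns 20 from L and 18 from R.
So L is the best response.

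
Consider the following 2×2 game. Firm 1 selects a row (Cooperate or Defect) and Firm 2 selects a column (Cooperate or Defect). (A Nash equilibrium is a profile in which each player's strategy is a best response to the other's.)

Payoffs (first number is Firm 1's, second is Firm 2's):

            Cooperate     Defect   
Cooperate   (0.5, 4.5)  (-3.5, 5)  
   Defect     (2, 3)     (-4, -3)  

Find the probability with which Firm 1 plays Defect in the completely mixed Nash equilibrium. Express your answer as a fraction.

Let x be the probability that Firm 1 plays Cooperate. In a completely mixed equilibrium, Firm 2 must be indifferent between Cooperate and Defect.
Firm 2's expected payoff from Cooperate is 4.5x + 3(1−x); from Defect it is 5x − 3(1−x).
Setting these equal: 1.5x + 3 = 8x − 3, so x = 12/13.
Therefore Firm 1 plays Defect with probability 1 − 12/13 = 1/13.

1/13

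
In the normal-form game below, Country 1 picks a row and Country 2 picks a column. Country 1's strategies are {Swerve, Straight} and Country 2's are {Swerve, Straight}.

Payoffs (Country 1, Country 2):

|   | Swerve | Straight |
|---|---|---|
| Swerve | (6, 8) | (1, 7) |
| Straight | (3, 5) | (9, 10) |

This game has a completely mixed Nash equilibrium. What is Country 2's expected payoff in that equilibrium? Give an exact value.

First find p, the probability Country 1 plays Swerve, from Country 2's indifference between Swerve and Straight: 8p + 5(1−p) = 7p + 10(1−p), giving p = 5/6.
Since Country 2 is indifferent in equilibrium, Country 2's expected payoff equals the payoff from either column against (5/6, 1/6). Using Swerve: 8(5/6) + 5(1/6) = 15/2.

15/2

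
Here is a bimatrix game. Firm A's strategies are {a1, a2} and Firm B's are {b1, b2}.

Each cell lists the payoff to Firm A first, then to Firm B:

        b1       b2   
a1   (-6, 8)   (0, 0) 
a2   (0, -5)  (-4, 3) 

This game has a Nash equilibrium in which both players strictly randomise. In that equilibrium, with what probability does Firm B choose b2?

Let c be the probability that Firm B plays b1. In a completely mixed equilibrium, Firm A must be indifferent between a1 and a2.
Firm A's expected payoff from a1 is −6c; from a2 it is −4(1−c).
Setting these equal: −6c = 4c − 4, so c = 2/5.
Therefore Firm B plays b2 with probability 1 − 2/5 = 3/5.

3/5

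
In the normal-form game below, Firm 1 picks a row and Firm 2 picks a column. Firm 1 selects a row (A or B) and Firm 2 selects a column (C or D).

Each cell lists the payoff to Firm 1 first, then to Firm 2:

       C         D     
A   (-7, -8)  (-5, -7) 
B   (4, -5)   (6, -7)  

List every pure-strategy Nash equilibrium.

(A, C): Firm 1 prefers B (4 > -7); Firm 2 prefers D (-7 > -8) — not an equilibrium.
(A, D): Firm 1 prefers B (6 > -5) — not an equilibrium.
(B, C): Firm 1 gets 4 ≥ -7 from A, and Firm 2 gets -5 ≥ -7 from D — Nash equilibrium.
(B, D): Firm 2 prefers C (-5 > -7) — not an equilibrium.

(B, C)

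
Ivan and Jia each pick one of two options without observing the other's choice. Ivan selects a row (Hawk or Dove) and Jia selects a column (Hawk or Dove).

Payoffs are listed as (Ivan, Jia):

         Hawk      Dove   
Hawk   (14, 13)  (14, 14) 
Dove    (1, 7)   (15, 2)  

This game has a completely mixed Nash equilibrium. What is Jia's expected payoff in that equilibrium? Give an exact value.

12

First find x, the probability Ivan plays Hawk, from Jia's indifference between Hawk and Dove: 13x + 7(1−x) = 14x + 2(1−x), giving x = 5/6.
Since Jia is indifferent in equilibrium, Jia's expected payoff equals the payoff from either column against (5/6, 1/6). Using Hawk: 13(5/6) + 7(1/6) = 12.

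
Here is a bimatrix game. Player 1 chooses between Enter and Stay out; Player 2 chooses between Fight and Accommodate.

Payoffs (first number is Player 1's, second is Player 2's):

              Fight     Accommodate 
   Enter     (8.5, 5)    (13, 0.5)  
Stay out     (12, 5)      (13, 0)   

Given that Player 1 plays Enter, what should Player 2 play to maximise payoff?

Against Enter, Player 2 earns 5 from Fight and 0.5 from Accommodate.
So Fight is the best response.

Fight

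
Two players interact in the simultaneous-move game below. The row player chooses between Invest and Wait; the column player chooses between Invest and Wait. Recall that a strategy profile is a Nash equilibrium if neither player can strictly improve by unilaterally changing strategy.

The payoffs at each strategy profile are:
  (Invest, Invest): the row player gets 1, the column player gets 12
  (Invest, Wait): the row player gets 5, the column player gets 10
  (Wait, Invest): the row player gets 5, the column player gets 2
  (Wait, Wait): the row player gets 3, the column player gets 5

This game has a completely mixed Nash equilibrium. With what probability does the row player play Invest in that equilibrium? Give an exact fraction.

3/5

Let x be the probability that the row player plays Invest. In a completely mixed equilibrium, the column player must be indifferent between Invest and Wait.
The column player's expected payoff from Invest is 12x + 2(1−x); from Wait it is 10x + 5(1−x).
Setting these equal: 10x + 2 = 5x + 5, so x = 3/5.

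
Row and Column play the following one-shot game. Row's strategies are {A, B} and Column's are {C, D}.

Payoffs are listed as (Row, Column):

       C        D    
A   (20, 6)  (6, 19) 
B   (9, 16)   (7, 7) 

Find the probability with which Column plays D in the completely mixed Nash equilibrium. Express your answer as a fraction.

11/12

Let c be the probability that Column plays C. In a completely mixed equilibrium, Row must be indifferent between A and B.
Row's expected payoff from A is 20c + 6(1−c); from B it is 9c + 7(1−c).
Setting these equal: 14c + 6 = 2c + 7, so c = 1/12.
Therefore Column plays D with probability 1 − 1/12 = 11/12.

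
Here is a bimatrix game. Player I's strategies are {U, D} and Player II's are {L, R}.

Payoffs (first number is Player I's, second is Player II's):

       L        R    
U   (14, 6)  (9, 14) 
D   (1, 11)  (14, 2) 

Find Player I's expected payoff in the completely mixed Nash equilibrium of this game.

187/18

First find q, the probability Player II plays L, from Player I's indifference between U and D: 14q + 9(1−q) = q + 14(1−q), giving q = 5/18.
Since Player I is indifferent in equilibrium, Player I's expected payoff equals the payoff from either row against (5/18, 13/18). Using U: 14(5/18) + 9(13/18) = 187/18.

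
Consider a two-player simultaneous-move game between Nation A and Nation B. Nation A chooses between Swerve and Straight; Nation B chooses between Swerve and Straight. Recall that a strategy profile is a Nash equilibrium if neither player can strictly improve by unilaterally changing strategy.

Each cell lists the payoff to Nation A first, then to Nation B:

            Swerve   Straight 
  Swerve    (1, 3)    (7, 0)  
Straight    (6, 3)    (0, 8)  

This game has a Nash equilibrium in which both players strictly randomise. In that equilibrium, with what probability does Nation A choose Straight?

Let p be the probability that Nation A plays Swerve. In a completely mixed equilibrium, Nation B must be indifferent between Swerve and Straight.
Nation B's expected payoff from Swerve is 3p + 3(1−p); from Straight it is 8(1−p).
Setting these equal: 3 = −8p + 8, so p = 5/8.
Therefore Nation A plays Straight with probability 1 − 5/8 = 3/8.

3/8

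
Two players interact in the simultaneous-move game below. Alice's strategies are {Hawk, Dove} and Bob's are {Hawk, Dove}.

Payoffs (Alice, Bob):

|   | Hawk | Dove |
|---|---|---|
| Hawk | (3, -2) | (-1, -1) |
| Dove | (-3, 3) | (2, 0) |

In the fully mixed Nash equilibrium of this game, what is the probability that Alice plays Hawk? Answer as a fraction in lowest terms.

Let x be the probability that Alice plays Hawk. In a completely mixed equilibrium, Bob must be indifferent between Hawk and Dove.
Bob's expected payoff from Hawk is −2x + 3(1−x); from Dove it is −x.
Setting these equal: −5x + 3 = −x, so x = 3/4.

3/4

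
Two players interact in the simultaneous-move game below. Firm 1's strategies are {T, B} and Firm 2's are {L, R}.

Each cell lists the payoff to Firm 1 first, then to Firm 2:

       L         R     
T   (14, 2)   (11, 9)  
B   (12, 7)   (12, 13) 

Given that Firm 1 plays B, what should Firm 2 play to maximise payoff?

Against B, Firm 2 earns 7 from L and 13 from R.
So R is the best response.

R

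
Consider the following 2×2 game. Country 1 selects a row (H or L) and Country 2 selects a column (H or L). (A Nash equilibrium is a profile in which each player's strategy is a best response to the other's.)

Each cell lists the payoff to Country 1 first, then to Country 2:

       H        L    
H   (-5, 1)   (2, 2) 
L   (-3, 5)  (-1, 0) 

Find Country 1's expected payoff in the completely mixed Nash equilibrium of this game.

First find y, the probability Country 2 plays H, from Country 1's indifference between H and L: −5y + 2(1−y) = −3y − (1−y), giving y = 3/5.
Since Country 1 is indifferent in equilibrium, Country 1's expected payoff equals the payoff from either row against (3/5, 2/5). Using H: −5(3/5) + 2(2/5) = -11/5.

-11/5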